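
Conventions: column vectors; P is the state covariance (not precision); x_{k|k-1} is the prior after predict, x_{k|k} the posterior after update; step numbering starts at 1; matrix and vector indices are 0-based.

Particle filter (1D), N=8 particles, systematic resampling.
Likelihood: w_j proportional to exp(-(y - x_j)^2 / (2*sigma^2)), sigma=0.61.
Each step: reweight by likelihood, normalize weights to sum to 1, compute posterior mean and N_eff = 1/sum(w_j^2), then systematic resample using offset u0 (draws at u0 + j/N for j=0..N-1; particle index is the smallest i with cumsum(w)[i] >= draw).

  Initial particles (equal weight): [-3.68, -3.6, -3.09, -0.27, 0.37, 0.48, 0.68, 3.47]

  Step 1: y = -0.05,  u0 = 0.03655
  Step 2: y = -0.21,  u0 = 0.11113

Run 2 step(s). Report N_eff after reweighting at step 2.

step 1: w=[0.0000, 0.0000, 0.0000, 0.3231, 0.2720, 0.2364, 0.1685, 0.0000]  mean=0.2415  Neff=3.8073  idx=[3, 3, 3, 4, 4, 5, 5, 6]
step 2: w=[0.1759, 0.1759, 0.1759, 0.1125, 0.1125, 0.0932, 0.0932, 0.0610]  mean=0.0717  Neff=7.1837  idx=[0, 1, 2, 2, 3, 4, 6, 7]

N_eff = 7.1837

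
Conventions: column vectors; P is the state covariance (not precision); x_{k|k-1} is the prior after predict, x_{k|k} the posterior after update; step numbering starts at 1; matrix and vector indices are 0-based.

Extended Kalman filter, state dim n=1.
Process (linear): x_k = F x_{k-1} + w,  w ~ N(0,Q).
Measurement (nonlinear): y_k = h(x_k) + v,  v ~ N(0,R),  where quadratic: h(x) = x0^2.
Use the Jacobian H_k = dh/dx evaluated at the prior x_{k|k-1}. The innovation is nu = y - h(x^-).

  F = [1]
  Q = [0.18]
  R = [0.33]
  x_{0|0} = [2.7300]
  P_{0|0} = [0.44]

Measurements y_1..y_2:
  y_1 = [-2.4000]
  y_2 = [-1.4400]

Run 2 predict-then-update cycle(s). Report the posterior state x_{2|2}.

step 1: x^-=[2.7300]  P^-=[0.6200]  H_jac=[5.4600]  S=[18.8132]  K=[0.1799]  nu=[-9.8529]  x^+=[0.9571]  P^+=[0.0109]
step 2: x^-=[0.9571]  P^-=[0.1909]  H_jac=[1.9142]  S=[1.0294]  K=[0.3549]  nu=[-2.3560]  x^+=[0.1208]  P^+=[0.0612]

x_post = [0.1208]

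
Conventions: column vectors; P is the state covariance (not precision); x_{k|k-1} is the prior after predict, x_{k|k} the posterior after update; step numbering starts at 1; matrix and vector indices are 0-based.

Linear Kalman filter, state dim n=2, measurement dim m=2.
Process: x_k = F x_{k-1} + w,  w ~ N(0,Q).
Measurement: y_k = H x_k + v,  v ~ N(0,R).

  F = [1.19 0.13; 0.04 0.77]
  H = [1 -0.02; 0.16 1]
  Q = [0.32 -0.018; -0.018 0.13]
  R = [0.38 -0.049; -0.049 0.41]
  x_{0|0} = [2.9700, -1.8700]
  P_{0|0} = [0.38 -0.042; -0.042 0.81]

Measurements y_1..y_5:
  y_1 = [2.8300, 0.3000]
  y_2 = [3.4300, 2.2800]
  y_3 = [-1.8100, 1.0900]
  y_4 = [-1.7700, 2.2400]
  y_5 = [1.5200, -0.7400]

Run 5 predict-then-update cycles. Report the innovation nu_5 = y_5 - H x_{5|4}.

innov = [2.1905, -1.4853]

step 1: x^-=[3.2912, -1.3211]  P^-=[0.8588 0.0425; 0.0425 0.6083]  S=[1.2374 0.1186; 0.1186 1.0538]  K=[0.6844 0.0937; -0.0318 0.5872]  nu=[-0.4876, 1.0945]  x^+=[3.0600, -0.6629]  P^+=[0.2548 -0.0359; -0.0359 0.2481]
step 2: x^-=[3.5552, -0.3880]  P^-=[0.6739 -0.0141; -0.0141 0.2753]  S=[1.0545 0.0392; 0.0392 0.6980]  K=[0.6356 0.0985; -0.0332 0.3930]  nu=[-0.1330, 2.0992]  x^+=[3.6775, 0.4414]  P^+=[0.2361 -0.0285; -0.0285 0.1673]
step 3: x^-=[4.4336, 0.4870]  P^-=[0.6484 -0.0163; -0.0163 0.2278]  S=[1.0291 0.0339; 0.0339 0.6492]  K=[0.6270 0.1019; -0.0318 0.3486]  nu=[-6.2338, -0.1063]  x^+=[0.5142, 0.6479]  P^+=[0.2327 -0.0262; -0.0262 0.1487]
step 4: x^-=[0.6961, 0.5195]  P^-=[0.6440 -0.0162; -0.0162 0.2169]  S=[1.0247 0.0336; 0.0336 0.6382]  K=[0.6254 0.1032; -0.0311 0.3374]  nu=[-2.4557, 1.6092]  x^+=[-0.6736, 1.1388]  P^+=[0.2321 -0.0255; -0.0255 0.1439]
step 5: x^-=[-0.6535, 0.8499]  P^-=[0.6432 -0.0160; -0.0160 0.2141]  S=[1.0239 0.0337; 0.0337 0.6355]  K=[0.6251 0.1036; -0.0308 0.3346]  nu=[2.1905, -1.4853]  x^+=[0.5618, 0.2854]  P^+=[0.2319 -0.0253; -0.0253 0.1427]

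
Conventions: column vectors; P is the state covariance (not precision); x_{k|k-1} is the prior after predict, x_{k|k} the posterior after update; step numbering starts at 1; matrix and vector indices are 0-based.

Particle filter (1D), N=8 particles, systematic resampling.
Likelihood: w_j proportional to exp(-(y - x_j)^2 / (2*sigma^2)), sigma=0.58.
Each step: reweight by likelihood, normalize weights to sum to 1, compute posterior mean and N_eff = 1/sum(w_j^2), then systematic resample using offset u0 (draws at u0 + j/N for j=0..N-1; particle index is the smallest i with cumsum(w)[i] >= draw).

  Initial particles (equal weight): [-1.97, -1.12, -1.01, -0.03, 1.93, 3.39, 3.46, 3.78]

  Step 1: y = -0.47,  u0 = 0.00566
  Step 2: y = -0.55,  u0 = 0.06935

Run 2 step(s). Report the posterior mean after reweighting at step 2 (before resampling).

step 1: w=[0.0179, 0.2713, 0.3295, 0.3812, 0.0001, 0.0000, 0.0000, 0.0000]  mean=-0.6832  Neff=3.0507  idx=[0, 1, 1, 2, 2, 3, 3, 3]
step 2: w=[0.0105, 0.1299, 0.1299, 0.1537, 0.1537, 0.1408, 0.1408, 0.1408]  mean=-0.6347  Neff=7.1149  idx=[1, 2, 3, 4, 4, 5, 6, 7]

post_mean = -0.6347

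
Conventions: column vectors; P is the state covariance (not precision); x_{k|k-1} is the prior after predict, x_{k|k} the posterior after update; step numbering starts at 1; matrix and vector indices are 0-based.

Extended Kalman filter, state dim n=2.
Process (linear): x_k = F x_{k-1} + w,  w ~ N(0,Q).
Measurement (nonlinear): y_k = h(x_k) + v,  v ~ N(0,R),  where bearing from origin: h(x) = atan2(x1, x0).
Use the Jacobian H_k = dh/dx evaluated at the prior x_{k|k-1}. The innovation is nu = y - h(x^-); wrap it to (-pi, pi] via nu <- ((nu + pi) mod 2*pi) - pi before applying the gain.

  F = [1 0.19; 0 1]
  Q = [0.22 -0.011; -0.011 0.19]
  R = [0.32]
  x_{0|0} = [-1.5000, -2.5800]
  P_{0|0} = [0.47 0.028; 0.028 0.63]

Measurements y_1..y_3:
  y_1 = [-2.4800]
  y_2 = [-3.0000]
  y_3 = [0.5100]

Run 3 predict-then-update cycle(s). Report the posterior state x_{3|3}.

step 1: x^-=[-1.9902, -2.5800]  P^-=[0.7234 0.1367; 0.1367 0.8200]  H_jac=[0.2430 -0.1874]  S=[0.3791]  K=[0.3961; -0.3179]  nu=[-0.2521]  x^+=[-2.0901, -2.4999]  P^+=[0.6639 0.1844; 0.1844 0.7817]
step 2: x^-=[-2.5651, -2.4999]  P^-=[0.9822 0.3220; 0.3220 0.9717]  H_jac=[0.1949 -0.1999]  S=[0.3711]  K=[0.3423; -0.3545]  nu=[-0.6309]  x^+=[-2.7810, -2.2762]  P^+=[0.9387 0.3670; 0.3670 0.9251]
step 3: x^-=[-3.2135, -2.2762]  P^-=[1.3316 0.5317; 0.5317 1.1151]  H_jac=[0.1468 -0.2072]  S=[0.3642]  K=[0.2341; -0.4201]  nu=[3.0353]  x^+=[-2.5030, -3.5514]  P^+=[1.3116 0.5676; 0.5676 1.0508]

x_post = [-2.5030, -3.5514]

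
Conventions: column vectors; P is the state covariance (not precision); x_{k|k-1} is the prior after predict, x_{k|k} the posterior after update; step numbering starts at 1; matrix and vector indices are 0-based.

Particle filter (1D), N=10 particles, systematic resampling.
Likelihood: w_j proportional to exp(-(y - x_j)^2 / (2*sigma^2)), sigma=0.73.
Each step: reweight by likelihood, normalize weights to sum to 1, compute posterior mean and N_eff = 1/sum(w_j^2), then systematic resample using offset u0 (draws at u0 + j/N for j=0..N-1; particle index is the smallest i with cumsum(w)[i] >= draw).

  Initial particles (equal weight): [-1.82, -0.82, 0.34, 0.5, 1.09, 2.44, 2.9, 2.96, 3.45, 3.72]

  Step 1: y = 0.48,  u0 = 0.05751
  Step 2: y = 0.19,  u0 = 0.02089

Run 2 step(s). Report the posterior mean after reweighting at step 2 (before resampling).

step 1: w=[0.0024, 0.0698, 0.3347, 0.3408, 0.2405, 0.0093, 0.0014, 0.0011, 0.0001, 0.0000]  mean=0.5149  Neff=3.4370  idx=[1, 2, 2, 2, 3, 3, 3, 4, 4, 4]
step 2: w=[0.0514, 0.1311, 0.1311, 0.1311, 0.1224, 0.1224, 0.1224, 0.0626, 0.0626, 0.0626]  mean=0.4800  Neff=9.0122  idx=[0, 1, 2, 3, 3, 4, 5, 6, 7, 8]

post_mean = 0.4800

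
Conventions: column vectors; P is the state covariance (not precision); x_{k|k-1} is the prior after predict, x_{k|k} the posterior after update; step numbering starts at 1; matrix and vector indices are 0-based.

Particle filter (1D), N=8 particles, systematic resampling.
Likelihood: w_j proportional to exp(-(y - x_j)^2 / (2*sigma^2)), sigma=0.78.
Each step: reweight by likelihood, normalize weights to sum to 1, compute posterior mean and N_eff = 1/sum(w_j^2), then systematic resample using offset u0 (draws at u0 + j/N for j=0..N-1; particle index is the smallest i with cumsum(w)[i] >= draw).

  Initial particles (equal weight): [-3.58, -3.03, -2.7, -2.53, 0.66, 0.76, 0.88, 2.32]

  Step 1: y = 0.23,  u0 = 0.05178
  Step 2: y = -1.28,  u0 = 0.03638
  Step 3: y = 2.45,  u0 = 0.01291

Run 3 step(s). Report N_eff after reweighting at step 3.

step 1: w=[0.0000, 0.0001, 0.0004, 0.0008, 0.3594, 0.3321, 0.2957, 0.0115]  mean=0.7734  Neff=3.0576  idx=[4, 4, 4, 5, 5, 5, 6, 6]
step 2: w=[0.1635, 0.1635, 0.1635, 0.1179, 0.1179, 0.1179, 0.0779, 0.0779]  mean=0.7296  Neff=7.4608  idx=[0, 0, 1, 2, 3, 4, 5, 6]
step 3: w=[0.1017, 0.1017, 0.1017, 0.1017, 0.1354, 0.1354, 0.1354, 0.1868]  mean=0.7417  Neff=7.6158  idx=[0, 1, 2, 3, 4, 5, 6, 7]

N_eff = 7.6158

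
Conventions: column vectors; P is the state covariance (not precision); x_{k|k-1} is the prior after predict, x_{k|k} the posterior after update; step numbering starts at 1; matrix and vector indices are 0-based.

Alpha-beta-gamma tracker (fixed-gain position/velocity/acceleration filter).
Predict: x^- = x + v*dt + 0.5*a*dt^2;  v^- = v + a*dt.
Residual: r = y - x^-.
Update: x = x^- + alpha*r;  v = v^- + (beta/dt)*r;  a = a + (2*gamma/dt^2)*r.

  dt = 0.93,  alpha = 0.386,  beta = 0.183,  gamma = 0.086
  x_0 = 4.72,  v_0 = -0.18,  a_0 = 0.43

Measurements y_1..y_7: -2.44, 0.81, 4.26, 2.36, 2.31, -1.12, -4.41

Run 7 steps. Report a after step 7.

a_post = -0.5321

step 1: x_pred=4.7386  r=-7.1786  x^+=1.9676  v^+=-1.1927  a^+=-0.9976
step 2: x_pred=0.4271  r=0.3829  x^+=0.5749  v^+=-2.0450  a^+=-0.9214
step 3: x_pred=-1.7255  r=5.9855  x^+=0.5849  v^+=-1.7242  a^+=0.2689
step 4: x_pred=-0.9023  r=3.2623  x^+=0.3570  v^+=-0.8322  a^+=0.9177
step 5: x_pred=-0.0201  r=2.3301  x^+=0.8793  v^+=0.4798  a^+=1.3810
step 6: x_pred=1.9227  r=-3.0427  x^+=0.7482  v^+=1.1654  a^+=0.7759
step 7: x_pred=2.1676  r=-6.5776  x^+=-0.3714  v^+=0.5927  a^+=-0.5321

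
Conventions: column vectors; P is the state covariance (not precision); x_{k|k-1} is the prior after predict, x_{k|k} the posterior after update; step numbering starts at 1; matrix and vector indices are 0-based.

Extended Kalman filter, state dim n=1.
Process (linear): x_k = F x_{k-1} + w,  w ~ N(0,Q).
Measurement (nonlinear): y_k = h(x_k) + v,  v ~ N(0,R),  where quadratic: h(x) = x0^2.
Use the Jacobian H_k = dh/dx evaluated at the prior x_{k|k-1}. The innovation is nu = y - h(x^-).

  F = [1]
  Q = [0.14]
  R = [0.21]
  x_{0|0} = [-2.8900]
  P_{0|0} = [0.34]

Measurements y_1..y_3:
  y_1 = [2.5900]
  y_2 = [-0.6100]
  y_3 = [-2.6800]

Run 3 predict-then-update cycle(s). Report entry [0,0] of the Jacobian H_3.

step 1: x^-=[-2.8900]  P^-=[0.4800]  H_jac=[-5.7800]  S=[16.2460]  K=[-0.1708]  nu=[-5.7621]  x^+=[-1.9060]  P^+=[0.0062]
step 2: x^-=[-1.9060]  P^-=[0.1462]  H_jac=[-3.8120]  S=[2.3345]  K=[-0.2387]  nu=[-4.2428]  x^+=[-0.8931]  P^+=[0.0132]
step 3: x^-=[-0.8931]  P^-=[0.1532]  H_jac=[-1.7862]  S=[0.6986]  K=[-0.3916]  nu=[-3.4776]  x^+=[0.4686]  P^+=[0.0460]

H_jac[0,0] = -1.7862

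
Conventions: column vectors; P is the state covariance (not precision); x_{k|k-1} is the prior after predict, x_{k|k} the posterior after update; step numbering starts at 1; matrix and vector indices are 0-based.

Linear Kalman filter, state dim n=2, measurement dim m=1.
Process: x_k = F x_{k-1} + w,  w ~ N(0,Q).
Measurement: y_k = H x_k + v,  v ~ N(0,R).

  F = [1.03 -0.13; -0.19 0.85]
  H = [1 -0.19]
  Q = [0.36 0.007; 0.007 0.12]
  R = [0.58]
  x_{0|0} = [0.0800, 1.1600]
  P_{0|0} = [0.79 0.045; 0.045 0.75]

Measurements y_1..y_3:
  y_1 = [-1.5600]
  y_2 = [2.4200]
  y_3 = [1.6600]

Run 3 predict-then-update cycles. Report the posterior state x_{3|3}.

x_post = [1.3671, 0.1899]

step 1: x^-=[-0.0684, 0.9708]  P^-=[1.1987 -0.1900; -0.1900 0.6759]  S=[1.8753]  K=[0.6585; -0.1698]  nu=[-1.3071]  x^+=[-0.9291, 1.1927]  P^+=[0.3856 0.0197; 0.0197 0.6218]
step 2: x^-=[-1.1120, 1.1903]  P^-=[0.7744 -0.1195; -0.1195 0.5768]  S=[1.4206]  K=[0.5611; -0.1612]  nu=[3.7582]  x^+=[0.9966, 0.5843]  P^+=[0.3271 0.0091; 0.0091 0.5399]
step 3: x^-=[0.9506, 0.3073]  P^-=[0.7138 -0.1085; -0.1085 0.5190]  S=[1.3537]  K=[0.5425; -0.1530]  nu=[0.7678]  x^+=[1.3671, 0.1899]  P^+=[0.3154 0.0038; 0.0038 0.4873]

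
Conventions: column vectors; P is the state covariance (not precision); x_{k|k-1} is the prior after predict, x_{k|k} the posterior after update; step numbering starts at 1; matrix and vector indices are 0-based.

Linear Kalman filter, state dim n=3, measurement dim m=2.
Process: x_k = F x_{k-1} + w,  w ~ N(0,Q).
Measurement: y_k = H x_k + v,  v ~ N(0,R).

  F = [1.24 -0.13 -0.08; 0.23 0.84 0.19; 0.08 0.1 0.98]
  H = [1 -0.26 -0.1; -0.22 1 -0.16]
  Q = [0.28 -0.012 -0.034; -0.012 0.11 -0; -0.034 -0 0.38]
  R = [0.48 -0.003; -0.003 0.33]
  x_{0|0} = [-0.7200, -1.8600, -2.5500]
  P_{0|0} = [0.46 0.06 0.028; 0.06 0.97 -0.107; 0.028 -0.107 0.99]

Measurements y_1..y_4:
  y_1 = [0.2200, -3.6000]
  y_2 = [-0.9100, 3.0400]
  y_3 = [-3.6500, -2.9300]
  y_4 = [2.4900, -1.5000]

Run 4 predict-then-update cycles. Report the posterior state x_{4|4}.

step 1: x^-=[-0.4470, -2.2125, -2.7426]  P^-=[0.9829 0.0748 -0.0234; 0.0748 0.8460 0.1963; -0.0234 0.1963 1.3278]  S=[1.5093 -0.3471; -0.3471 1.1601]  K=[0.6578 0.0781; 0.0527 0.7037; -0.1498 -0.0543]  nu=[-0.1825, -1.9247]  x^+=[-0.7175, -3.5765, -2.6108]  P^+=[0.3583 0.1208 0.1138; 0.1208 0.2930 0.2150; 0.1138 0.2150 1.2962]
step 2: x^-=[-0.2159, -3.6653, -2.9736]  P^-=[0.7871 0.1657 0.0183; 0.1657 0.5078 0.4919; 0.0183 0.4919 1.6920]  S=[1.2541 -0.1372; -0.1372 0.6902]  K=[0.6033 0.1049; 0.0510 0.5790; -0.1921 0.2764]  nu=[-1.9445, 6.1820]  x^+=[-0.7407, -0.1850, -0.8912]  P^+=[0.3404 0.1339 0.1637; 0.1339 0.2812 0.3804; 0.1637 0.3804 1.5784]
step 3: x^-=[-0.8231, -0.4951, -0.9511]  P^-=[0.7506 0.1664 0.0340; 0.1664 0.5709 0.6956; 0.0340 0.6956 2.0032]  S=[1.2320 -0.1538; -0.1538 0.6951]  K=[0.5868 0.1240; 0.0351 0.6163; -0.2219 0.4797]  nu=[-3.0507, -2.7682]  x^+=[-2.9565, -2.3083, -1.6022]  P^+=[0.3380 0.1443 0.1921; 0.1443 0.3120 0.4812; 0.1921 0.4812 1.7498]
step 4: x^-=[-3.2378, -2.9234, -2.0375]  P^-=[0.7416 0.1672 0.0418; 0.1672 0.6373 0.8228; 0.0418 0.8228 2.1926]  S=[1.2341 -0.1738; -0.1738 0.7255]  K=[0.5814 0.1357; 0.0265 0.6527; -0.2352 0.5815]  nu=[4.7640, 0.3851]  x^+=[-0.4157, -2.5459, -2.9342]  P^+=[0.3385 0.1505 0.2066; 0.1505 0.3334 0.5311; 0.2066 0.5311 1.8314]

x_post = [-0.4157, -2.5459, -2.9342]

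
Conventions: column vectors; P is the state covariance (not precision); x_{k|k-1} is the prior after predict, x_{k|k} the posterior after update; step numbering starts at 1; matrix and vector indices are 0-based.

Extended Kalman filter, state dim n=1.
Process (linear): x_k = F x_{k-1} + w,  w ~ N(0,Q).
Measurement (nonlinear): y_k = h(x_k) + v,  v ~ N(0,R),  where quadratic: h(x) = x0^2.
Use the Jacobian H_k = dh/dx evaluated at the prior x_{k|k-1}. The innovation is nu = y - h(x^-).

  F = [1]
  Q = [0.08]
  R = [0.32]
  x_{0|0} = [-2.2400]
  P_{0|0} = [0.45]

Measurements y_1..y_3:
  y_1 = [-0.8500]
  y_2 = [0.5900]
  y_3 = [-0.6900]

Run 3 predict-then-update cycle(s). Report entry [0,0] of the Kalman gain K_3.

K[0,0] = -0.3113

step 1: x^-=[-2.2400]  P^-=[0.5300]  H_jac=[-4.4800]  S=[10.9573]  K=[-0.2167]  nu=[-5.8676]  x^+=[-0.9685]  P^+=[0.0155]
step 2: x^-=[-0.9685]  P^-=[0.0955]  H_jac=[-1.9370]  S=[0.6782]  K=[-0.2727]  nu=[-0.3480]  x^+=[-0.8736]  P^+=[0.0450]
step 3: x^-=[-0.8736]  P^-=[0.1250]  H_jac=[-1.7472]  S=[0.7017]  K=[-0.3113]  nu=[-1.4532]  x^+=[-0.4212]  P^+=[0.0570]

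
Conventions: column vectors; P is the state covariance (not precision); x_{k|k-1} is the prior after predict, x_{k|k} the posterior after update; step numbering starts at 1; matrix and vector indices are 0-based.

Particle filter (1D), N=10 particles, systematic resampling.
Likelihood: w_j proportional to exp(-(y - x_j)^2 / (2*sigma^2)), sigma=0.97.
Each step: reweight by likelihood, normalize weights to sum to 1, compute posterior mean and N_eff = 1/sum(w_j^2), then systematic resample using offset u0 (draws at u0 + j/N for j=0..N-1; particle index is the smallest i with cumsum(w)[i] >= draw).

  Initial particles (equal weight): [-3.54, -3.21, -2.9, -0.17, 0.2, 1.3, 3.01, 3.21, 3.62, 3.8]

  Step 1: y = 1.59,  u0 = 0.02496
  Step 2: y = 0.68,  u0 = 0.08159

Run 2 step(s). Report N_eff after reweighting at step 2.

step 1: w=[0.0000, 0.0000, 0.0000, 0.0844, 0.1568, 0.4186, 0.1499, 0.1085, 0.0490, 0.0327]  mean=1.6624  Neff=4.0866  idx=[3, 4, 4, 5, 5, 5, 5, 6, 7, 8]
step 2: w=[0.1172, 0.1523, 0.1523, 0.1403, 0.1403, 0.1403, 0.1403, 0.0096, 0.0057, 0.0017]  mean=0.8241  Neff=7.1962  idx=[0, 1, 2, 2, 3, 4, 4, 5, 6, 6]

N_eff = 7.1962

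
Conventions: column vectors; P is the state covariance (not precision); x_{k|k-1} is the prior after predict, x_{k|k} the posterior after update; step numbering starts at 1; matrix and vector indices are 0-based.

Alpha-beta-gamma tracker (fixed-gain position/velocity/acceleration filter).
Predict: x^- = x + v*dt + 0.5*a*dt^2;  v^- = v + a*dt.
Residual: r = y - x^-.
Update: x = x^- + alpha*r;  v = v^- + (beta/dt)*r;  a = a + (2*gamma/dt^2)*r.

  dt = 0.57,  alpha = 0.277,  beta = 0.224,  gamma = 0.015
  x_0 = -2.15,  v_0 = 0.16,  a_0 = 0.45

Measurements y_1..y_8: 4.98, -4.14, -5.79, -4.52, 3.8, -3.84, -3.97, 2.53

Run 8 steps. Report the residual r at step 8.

resid = 5.8882

step 1: x_pred=-1.9857  r=6.9657  x^+=-0.0562  v^+=3.1539  a^+=1.0932
step 2: x_pred=1.9191  r=-6.0591  x^+=0.2407  v^+=1.3959  a^+=0.5337
step 3: x_pred=1.1231  r=-6.9131  x^+=-0.7918  v^+=-1.0166  a^+=-0.1046
step 4: x_pred=-1.3883  r=-3.1317  x^+=-2.2558  v^+=-2.3070  a^+=-0.3938
step 5: x_pred=-3.6347  r=7.4347  x^+=-1.5753  v^+=0.3903  a^+=0.2927
step 6: x_pred=-1.3053  r=-2.5347  x^+=-2.0074  v^+=-0.4390  a^+=0.0587
step 7: x_pred=-2.2481  r=-1.7219  x^+=-2.7250  v^+=-1.0822  a^+=-0.1003
step 8: x_pred=-3.3582  r=5.8882  x^+=-1.7272  v^+=1.1746  a^+=0.4434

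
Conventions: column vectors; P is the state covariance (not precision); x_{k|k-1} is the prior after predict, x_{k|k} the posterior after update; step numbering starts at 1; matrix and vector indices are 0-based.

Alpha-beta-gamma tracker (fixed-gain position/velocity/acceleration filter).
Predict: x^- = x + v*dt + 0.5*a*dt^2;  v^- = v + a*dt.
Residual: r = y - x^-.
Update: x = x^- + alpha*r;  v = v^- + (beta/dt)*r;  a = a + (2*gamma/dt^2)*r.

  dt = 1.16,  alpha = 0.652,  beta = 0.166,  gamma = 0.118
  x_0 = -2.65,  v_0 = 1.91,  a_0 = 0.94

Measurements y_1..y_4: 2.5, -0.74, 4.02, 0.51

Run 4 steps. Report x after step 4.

x_post = 3.3955

step 1: x_pred=0.1980  r=2.3020  x^+=1.6989  v^+=3.3298  a^+=1.3437
step 2: x_pred=6.4656  r=-7.2056  x^+=1.7675  v^+=3.8574  a^+=0.0800
step 3: x_pred=6.2959  r=-2.2759  x^+=4.8120  v^+=3.6245  a^+=-0.3192
step 4: x_pred=8.8017  r=-8.2917  x^+=3.3955  v^+=2.0677  a^+=-1.7734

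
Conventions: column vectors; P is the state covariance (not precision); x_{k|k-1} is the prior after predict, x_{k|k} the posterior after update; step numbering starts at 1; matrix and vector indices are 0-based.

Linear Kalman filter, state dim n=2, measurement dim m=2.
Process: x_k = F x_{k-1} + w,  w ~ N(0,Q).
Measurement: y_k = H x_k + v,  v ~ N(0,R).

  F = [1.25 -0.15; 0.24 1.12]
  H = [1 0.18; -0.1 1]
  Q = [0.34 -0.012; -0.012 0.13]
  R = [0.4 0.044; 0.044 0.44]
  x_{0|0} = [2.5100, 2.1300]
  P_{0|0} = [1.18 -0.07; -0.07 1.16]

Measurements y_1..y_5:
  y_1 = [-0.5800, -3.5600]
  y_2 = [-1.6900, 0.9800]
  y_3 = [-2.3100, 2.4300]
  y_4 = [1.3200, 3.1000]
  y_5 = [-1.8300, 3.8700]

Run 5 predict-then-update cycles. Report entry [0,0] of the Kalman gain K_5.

step 1: x^-=[2.8180, 2.9880]  P^-=[2.2361 0.0516; 0.0516 1.6154]  S=[2.7070 0.1619; 0.1619 2.0675]  K=[0.8384 -0.1488; 0.0803 0.7726]  nu=[-3.9358, -6.2662]  x^+=[0.4509, -2.1691]  P^+=[0.3280 0.0042; 0.0042 0.3439]
step 2: x^-=[0.8890, -2.3212]  P^-=[0.8587 0.0344; 0.0344 0.5825]  S=[1.2900 0.0967; 0.0967 1.0242]  K=[0.6791 -0.1144; 0.0660 0.5592]  nu=[-2.1611, 3.3901]  x^+=[-0.9665, -0.5683]  P^+=[0.2655 0.0061; 0.0061 0.2495]
step 3: x^-=[-1.1229, -0.8684]  P^-=[0.7582 0.0340; 0.0340 0.4616]  S=[1.1854 0.0847; 0.0847 0.9024]  K=[0.6525 -0.1075; 0.0629 0.5019]  nu=[-1.0308, 3.1861]  x^+=[-2.1381, 0.6657]  P^+=[0.2550 0.0069; 0.0069 0.2243]
step 4: x^-=[-2.7724, 0.2324]  P^-=[0.7409 0.0362; 0.0362 0.4297]  S=[1.1679 0.0828; 0.0828 0.8699]  K=[0.6475 -0.1052; 0.0629 0.4838]  nu=[4.0506, 2.5903]  x^+=[-0.4223, 1.7406]  P^+=[0.2530 0.0075; 0.0075 0.2164]
step 5: x^-=[-0.7890, 1.8482]  P^-=[0.7374 0.0378; 0.0378 0.4201]  S=[1.1646 0.0830; 0.0830 0.8599]  K=[0.6464 -0.1042; 0.0633 0.4780]  nu=[-1.3737, 1.9429]  x^+=[-1.8794, 2.6899]  P^+=[0.2526 0.0079; 0.0079 0.2139]

K[0,0] = 0.6464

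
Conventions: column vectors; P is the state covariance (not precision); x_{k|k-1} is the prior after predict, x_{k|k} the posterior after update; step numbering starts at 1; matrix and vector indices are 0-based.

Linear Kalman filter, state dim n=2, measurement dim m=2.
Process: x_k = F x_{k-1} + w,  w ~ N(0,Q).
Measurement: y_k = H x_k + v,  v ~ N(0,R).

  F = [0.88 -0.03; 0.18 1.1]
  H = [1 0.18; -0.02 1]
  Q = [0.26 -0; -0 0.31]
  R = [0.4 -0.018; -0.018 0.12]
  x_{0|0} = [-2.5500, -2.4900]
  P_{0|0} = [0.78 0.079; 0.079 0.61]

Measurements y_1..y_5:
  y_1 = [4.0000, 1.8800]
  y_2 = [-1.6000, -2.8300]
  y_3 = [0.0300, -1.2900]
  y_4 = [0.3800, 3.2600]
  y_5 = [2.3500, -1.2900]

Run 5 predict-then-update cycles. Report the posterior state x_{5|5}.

x_post = [1.1996, -0.3493]

step 1: x^-=[-2.1693, -3.1980]  P^-=[0.8604 0.1795; 0.1795 1.1047]  S=[1.3608 0.3425; 0.3425 1.2178]  K=[0.6699 -0.0551; 0.0543 0.8889]  nu=[6.7449, 5.0346]  x^+=[2.0715, 1.6434]  P^+=[0.2713 -0.0132; -0.0132 0.1054]
step 2: x^-=[1.7736, 2.1806]  P^-=[0.4709 0.0267; 0.0267 0.4411]  S=[0.8948 0.0786; 0.0786 0.5602]  K=[0.5355 -0.0442; 0.0501 0.7794]  nu=[-3.7661, -4.9751]  x^+=[-0.0232, -1.8857]  P^+=[0.2169 -0.0106; -0.0106 0.0924]
step 3: x^-=[0.0362, -2.0785]  P^-=[0.4286 0.0211; 0.0211 0.4246]  S=[0.8500 0.0709; 0.0709 0.5440]  K=[0.5124 -0.0437; 0.0503 0.7733]  nu=[0.3680, 0.7892]  x^+=[0.1902, -1.4497]  P^+=[0.2076 -0.0103; -0.0103 0.0917]
step 4: x^-=[0.2109, -1.5604]  P^-=[0.4214 0.0199; 0.0199 0.4236]  S=[0.8423 0.0697; 0.0697 0.5430]  K=[0.5082 -0.0440; 0.0502 0.7730]  nu=[0.4500, 4.8246]  x^+=[0.2271, 2.1915]  P^+=[0.2059 -0.0103; -0.0103 0.0916]
step 5: x^-=[0.1341, 2.4515]  P^-=[0.4201 0.0197; 0.0197 0.4235]  S=[0.8409 0.0694; 0.0694 0.5429]  K=[0.5074 -0.0441; 0.0502 0.7729]  nu=[1.7746, -3.7388]  x^+=[1.1996, -0.3493]  P^+=[0.2056 -0.0103; -0.0103 0.0916]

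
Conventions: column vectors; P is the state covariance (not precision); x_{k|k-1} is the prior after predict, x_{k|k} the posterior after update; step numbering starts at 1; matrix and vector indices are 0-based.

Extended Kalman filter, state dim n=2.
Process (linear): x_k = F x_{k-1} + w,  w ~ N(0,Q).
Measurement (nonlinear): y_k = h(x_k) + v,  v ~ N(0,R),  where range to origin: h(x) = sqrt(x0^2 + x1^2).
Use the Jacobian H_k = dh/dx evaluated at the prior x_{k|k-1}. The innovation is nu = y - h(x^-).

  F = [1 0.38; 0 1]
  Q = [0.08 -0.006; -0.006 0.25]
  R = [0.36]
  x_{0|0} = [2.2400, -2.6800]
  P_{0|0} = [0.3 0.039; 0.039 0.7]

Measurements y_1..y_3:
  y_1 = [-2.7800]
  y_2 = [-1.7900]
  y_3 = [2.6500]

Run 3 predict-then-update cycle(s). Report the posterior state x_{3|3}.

x_post = [-1.4458, -1.3391]

step 1: x^-=[1.2216, -2.6800]  P^-=[0.5107 0.2990; 0.2990 0.9500]  H_jac=[0.4148 -0.9099]  S=[1.0087]  K=[-0.0597; -0.7340]  nu=[-5.7253]  x^+=[1.5635, 1.5224]  P^+=[0.5071 0.2548; 0.2548 0.4065]
step 2: x^-=[2.1420, 1.5224]  P^-=[0.8395 0.4033; 0.4033 0.6565]  H_jac=[0.8151 0.5793]  S=[1.5189]  K=[0.6043; 0.4668]  nu=[-4.4179]  x^+=[-0.5277, -0.5399]  P^+=[0.2848 -0.0252; -0.0252 0.3255]
step 3: x^-=[-0.7329, -0.5399]  P^-=[0.3927 0.0925; 0.0925 0.5755]  H_jac=[-0.8051 -0.5932]  S=[0.9054]  K=[-0.4098; -0.4593]  nu=[1.7397]  x^+=[-1.4458, -1.3391]  P^+=[0.2406 -0.0779; -0.0779 0.3845]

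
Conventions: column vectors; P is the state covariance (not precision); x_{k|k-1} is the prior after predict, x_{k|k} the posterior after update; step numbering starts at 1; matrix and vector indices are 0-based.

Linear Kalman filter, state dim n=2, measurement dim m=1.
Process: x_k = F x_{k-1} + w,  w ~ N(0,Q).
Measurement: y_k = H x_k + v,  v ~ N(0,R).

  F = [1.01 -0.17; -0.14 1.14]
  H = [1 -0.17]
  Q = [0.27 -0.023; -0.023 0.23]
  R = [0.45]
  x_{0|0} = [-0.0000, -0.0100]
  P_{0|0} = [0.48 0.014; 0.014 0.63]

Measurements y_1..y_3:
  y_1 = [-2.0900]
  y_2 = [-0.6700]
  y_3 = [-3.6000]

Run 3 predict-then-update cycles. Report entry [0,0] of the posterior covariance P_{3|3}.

step 1: x^-=[0.0017, -0.0114]  P^-=[0.7730 -0.1965; -0.1965 1.0537]  S=[1.3203]  K=[0.6108; -0.2845]  nu=[-2.0936]  x^+=[-1.2771, 0.5843]  P^+=[0.2805 0.0329; 0.0329 0.9468]
step 2: x^-=[-1.3892, 0.8448]  P^-=[0.5722 -0.2075; -0.2075 1.4555]  S=[1.1347]  K=[0.5353; -0.4009]  nu=[0.8628]  x^+=[-0.9273, 0.4990]  P^+=[0.2470 0.0360; 0.0360 1.2731]
step 3: x^-=[-1.0214, 0.6987]  P^-=[0.5464 -0.2623; -0.2623 1.8779]  S=[1.1398]  K=[0.5185; -0.5102]  nu=[-2.4598]  x^+=[-2.2968, 1.9536]  P^+=[0.2400 0.0392; 0.0392 1.5812]

P_post[0,0] = 0.2400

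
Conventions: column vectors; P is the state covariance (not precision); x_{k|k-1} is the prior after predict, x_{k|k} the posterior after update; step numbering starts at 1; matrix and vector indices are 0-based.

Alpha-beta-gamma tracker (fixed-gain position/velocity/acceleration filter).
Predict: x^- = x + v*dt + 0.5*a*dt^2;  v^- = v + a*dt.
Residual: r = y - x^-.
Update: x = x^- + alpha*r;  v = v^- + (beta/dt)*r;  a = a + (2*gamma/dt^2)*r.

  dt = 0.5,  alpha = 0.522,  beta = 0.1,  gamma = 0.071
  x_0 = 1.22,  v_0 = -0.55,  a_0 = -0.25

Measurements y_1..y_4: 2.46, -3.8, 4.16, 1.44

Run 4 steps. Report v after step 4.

v_post = -0.4244

step 1: x_pred=0.9137  r=1.5463  x^+=1.7209  v^+=-0.3658  a^+=0.6283
step 2: x_pred=1.6166  r=-5.4166  x^+=-1.2109  v^+=-1.1349  a^+=-2.4483
step 3: x_pred=-2.0844  r=6.2444  x^+=1.1752  v^+=-1.1102  a^+=1.0985
step 4: x_pred=0.7574  r=0.6826  x^+=1.1137  v^+=-0.4244  a^+=1.4862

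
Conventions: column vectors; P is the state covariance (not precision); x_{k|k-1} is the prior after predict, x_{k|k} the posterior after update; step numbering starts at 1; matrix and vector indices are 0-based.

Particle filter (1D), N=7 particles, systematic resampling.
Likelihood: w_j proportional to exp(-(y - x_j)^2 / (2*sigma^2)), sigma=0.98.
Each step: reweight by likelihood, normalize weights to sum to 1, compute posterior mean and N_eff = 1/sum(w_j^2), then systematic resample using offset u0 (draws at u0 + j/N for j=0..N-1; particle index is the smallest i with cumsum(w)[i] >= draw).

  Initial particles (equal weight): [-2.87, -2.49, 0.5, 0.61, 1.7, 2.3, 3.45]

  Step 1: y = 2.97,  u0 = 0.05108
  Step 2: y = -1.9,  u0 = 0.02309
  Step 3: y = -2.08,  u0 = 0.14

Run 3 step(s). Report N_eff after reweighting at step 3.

N_eff = 7.0000

step 1: w=[0.0000, 0.0000, 0.0189, 0.0249, 0.1957, 0.3586, 0.4019]  mean=2.5686  Neff=3.0361  idx=[4, 4, 5, 5, 6, 6, 6]
step 2: w=[0.4596, 0.4596, 0.0402, 0.0402, 0.0001, 0.0001, 0.0001]  mean=1.7489  Neff=2.3491  idx=[0, 0, 0, 0, 1, 1, 1]
step 3: w=[0.1429, 0.1429, 0.1429, 0.1429, 0.1429, 0.1429, 0.1429]  mean=1.7000  Neff=7.0000  idx=[0, 1, 2, 3, 4, 5, 6]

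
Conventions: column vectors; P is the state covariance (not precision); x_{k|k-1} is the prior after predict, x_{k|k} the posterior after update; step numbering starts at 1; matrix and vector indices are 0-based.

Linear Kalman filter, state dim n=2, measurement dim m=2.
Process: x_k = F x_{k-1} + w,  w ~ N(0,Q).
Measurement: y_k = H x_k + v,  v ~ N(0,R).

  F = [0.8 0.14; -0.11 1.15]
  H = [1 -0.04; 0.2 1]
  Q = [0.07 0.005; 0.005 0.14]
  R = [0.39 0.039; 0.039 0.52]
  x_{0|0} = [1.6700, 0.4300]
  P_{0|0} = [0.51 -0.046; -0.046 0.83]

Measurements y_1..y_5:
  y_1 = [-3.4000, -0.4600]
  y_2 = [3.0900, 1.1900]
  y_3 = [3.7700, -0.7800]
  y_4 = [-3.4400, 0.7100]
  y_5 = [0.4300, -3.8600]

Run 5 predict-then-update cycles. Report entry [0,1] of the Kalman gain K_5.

step 1: x^-=[1.3962, 0.3108]  P^-=[0.4024 0.0521; 0.0521 1.2555]  S=[0.7902 0.1210; 0.1210 1.8124]  K=[0.5005 0.0398; -0.1056 0.7055]  nu=[-4.7838, -1.0500]  x^+=[-1.0397, 0.0751]  P^+=[0.1968 0.0008; 0.0008 0.3626]
step 2: x^-=[-0.8212, 0.2007]  P^-=[0.2032 0.0468; 0.0468 0.6217]  S=[0.5905 0.1012; 0.1012 1.1685]  K=[0.3331 0.0460; -0.0562 0.5449]  nu=[3.9192, 1.1536]  x^+=[0.5374, 0.6089]  P^+=[0.1321 0.0105; 0.0105 0.2791]
step 3: x^-=[0.5152, 0.6411]  P^-=[0.1624 0.0478; 0.0478 0.5080]  S=[0.5494 0.0986; 0.0986 1.0536]  K=[0.2832 0.0497; -0.0388 0.4949]  nu=[3.2805, -1.5241]  x^+=[1.3684, -0.2404]  P^+=[0.1130 0.0143; 0.0143 0.2530]
step 4: x^-=[1.0611, -0.4269]  P^-=[0.1504 0.0487; 0.0487 0.4723]  S=[0.5373 0.0985; 0.0985 1.0178]  K=[0.2669 0.0516; -0.0319 0.4767]  nu=[-4.5182, 0.9247]  x^+=[-0.0972, 0.1580]  P^+=[0.1067 0.0159; 0.0159 0.2435]
step 5: x^-=[-0.0556, 0.1924]  P^-=[0.1466 0.0492; 0.0492 0.4592]  S=[0.5334 0.0987; 0.0987 1.0048]  K=[0.2615 0.0524; -0.0292 0.4697]  nu=[0.4933, -4.0413]  x^+=[-0.1385, -1.7203]  P^+=[0.1047 0.0165; 0.0165 0.2398]

K[0,1] = 0.0524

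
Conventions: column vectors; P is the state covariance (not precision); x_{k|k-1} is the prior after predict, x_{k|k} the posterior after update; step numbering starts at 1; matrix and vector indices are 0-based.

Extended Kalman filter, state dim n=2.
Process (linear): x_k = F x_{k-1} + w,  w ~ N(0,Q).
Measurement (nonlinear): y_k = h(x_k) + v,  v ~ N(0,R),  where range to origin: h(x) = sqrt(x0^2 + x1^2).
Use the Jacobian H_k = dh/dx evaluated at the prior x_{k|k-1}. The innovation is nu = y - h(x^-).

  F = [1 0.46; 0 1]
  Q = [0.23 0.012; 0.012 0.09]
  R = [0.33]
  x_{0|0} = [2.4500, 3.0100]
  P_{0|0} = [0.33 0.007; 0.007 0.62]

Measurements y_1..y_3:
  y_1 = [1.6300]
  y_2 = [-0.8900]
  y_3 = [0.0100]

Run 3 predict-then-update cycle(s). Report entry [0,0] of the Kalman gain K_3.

step 1: x^-=[3.8346, 3.0100]  P^-=[0.6976 0.3042; 0.3042 0.7100]  H_jac=[0.7866 0.6175]  S=[1.3278]  K=[0.5547; 0.5104]  nu=[-3.2449]  x^+=[2.0346, 1.3540]  P^+=[0.2890 -0.0717; -0.0717 0.3641]
step 2: x^-=[2.6574, 1.3540]  P^-=[0.5301 0.1078; 0.1078 0.4541]  H_jac=[0.8910 0.4540]  S=[0.9316]  K=[0.5595; 0.3244]  nu=[-3.8724]  x^+=[0.4908, 0.0978]  P^+=[0.2385 -0.0613; -0.0613 0.3561]
step 3: x^-=[0.5358, 0.0978]  P^-=[0.4874 0.1145; 0.1145 0.4461]  H_jac=[0.9837 0.1796]  S=[0.8565]  K=[0.5838; 0.2251]  nu=[-0.5346]  x^+=[0.2237, -0.0225]  P^+=[0.1955 0.0020; 0.0020 0.4027]

K[0,0] = 0.5838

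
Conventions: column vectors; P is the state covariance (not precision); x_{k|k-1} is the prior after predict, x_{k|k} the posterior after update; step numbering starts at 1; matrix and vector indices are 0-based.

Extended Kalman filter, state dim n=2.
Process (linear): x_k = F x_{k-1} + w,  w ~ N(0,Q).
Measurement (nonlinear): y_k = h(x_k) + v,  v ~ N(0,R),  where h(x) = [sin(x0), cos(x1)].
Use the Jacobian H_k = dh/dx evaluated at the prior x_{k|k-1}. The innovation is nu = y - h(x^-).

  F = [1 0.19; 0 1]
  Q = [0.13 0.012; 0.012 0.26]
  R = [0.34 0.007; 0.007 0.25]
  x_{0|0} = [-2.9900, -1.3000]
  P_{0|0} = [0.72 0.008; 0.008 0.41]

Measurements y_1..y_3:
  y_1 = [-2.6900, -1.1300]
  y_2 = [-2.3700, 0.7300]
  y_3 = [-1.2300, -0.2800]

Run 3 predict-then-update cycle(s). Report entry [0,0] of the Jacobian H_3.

H_jac[0,0] = -0.0650

step 1: x^-=[-3.2370, -1.3000]  P^-=[0.8678 0.0979; 0.0979 0.6700]  H_jac=[-0.9955 0.0000; 0.0000 0.9636]  S=[1.2000 -0.0869; -0.0869 0.8721]  K=[-0.7173 0.0367; -0.0278 0.7375]  nu=[-2.7853, -1.3975]  x^+=[-1.2905, -2.2533]  P^+=[0.2447 0.0043; 0.0043 0.1912]
step 2: x^-=[-1.7186, -2.2533]  P^-=[0.3833 0.0526; 0.0526 0.4512]  H_jac=[-0.1473 0.0000; 0.0000 0.7760]  S=[0.3483 0.0010; 0.0010 0.5217]  K=[-0.1623 0.0786; -0.0242 0.6711]  nu=[-1.3809, 1.3607]  x^+=[-1.3876, -1.3067]  P^+=[0.3709 0.0239; 0.0239 0.2160]
step 3: x^-=[-1.6359, -1.3067]  P^-=[0.5178 0.0769; 0.0769 0.4760]  H_jac=[-0.0650 0.0000; 0.0000 0.9653]  S=[0.3422 0.0022; 0.0022 0.6936]  K=[-0.0990 0.1073; -0.0188 0.6626]  nu=[-0.2321, -0.5411]  x^+=[-1.6709, -1.6608]  P^+=[0.5065 0.0271; 0.0271 0.1715]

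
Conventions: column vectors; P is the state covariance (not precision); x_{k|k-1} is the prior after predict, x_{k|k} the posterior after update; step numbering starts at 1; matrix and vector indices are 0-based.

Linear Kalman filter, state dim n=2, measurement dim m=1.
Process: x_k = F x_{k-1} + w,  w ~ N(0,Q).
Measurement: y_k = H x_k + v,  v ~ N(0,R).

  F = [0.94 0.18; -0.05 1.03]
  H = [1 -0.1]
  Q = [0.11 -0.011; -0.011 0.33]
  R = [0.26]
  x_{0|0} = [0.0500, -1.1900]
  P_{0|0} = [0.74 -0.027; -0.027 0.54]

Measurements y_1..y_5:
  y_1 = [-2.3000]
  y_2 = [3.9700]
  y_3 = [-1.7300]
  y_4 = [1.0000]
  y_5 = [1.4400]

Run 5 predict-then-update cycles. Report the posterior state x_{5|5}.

x_post = [0.9409, 0.3248]

step 1: x^-=[-0.1672, -1.2282]  P^-=[0.7722 0.0284; 0.0284 0.9075]  S=[1.0356]  K=[0.7429; -0.0602]  nu=[-2.2556]  x^+=[-1.8430, -1.0925]  P^+=[0.2006 0.0747; 0.0747 0.9038]
step 2: x^-=[-1.9290, -1.0331]  P^-=[0.3419 0.2188; 0.2188 1.2816]  S=[0.5709]  K=[0.5605; 0.1588]  nu=[5.7957]  x^+=[1.3192, -0.1128]  P^+=[0.1625 0.1680; 0.1680 1.2672]
step 3: x^-=[1.2198, -0.1822]  P^-=[0.3515 0.3775; 0.3775 1.6575]  S=[0.5526]  K=[0.5678; 0.3831]  nu=[-2.9680]  x^+=[-0.4655, -1.3193]  P^+=[0.1734 0.2572; 0.2572 1.5764]
step 4: x^-=[-0.6750, -1.3356]  P^-=[0.4013 0.5199; 0.5199 1.9763]  S=[0.5771]  K=[0.6053; 0.5584]  nu=[1.5414]  x^+=[0.2580, -0.4749]  P^+=[0.1899 0.3248; 0.3248 1.7964]
step 5: x^-=[0.1571, -0.5020]  P^-=[0.4459 0.6247; 0.6247 2.2028]  S=[0.6030]  K=[0.6359; 0.6707]  nu=[1.2327]  x^+=[0.9409, 0.3248]  P^+=[0.2021 0.3675; 0.3675 1.9316]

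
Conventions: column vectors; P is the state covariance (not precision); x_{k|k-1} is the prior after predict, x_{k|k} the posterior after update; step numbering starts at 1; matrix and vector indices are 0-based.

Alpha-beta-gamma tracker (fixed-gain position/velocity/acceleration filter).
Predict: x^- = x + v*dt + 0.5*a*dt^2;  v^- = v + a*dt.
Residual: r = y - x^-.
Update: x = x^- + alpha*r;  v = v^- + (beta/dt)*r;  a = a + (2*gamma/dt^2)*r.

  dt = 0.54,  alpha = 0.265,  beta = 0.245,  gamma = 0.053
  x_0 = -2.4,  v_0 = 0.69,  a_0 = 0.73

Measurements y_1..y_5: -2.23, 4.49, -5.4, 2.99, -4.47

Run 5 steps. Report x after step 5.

step 1: x_pred=-1.9210  r=-0.3090  x^+=-2.0029  v^+=0.9440  a^+=0.6177
step 2: x_pred=-1.4031  r=5.8931  x^+=0.1586  v^+=3.9512  a^+=2.7599
step 3: x_pred=2.6947  r=-8.0947  x^+=0.5496  v^+=1.7690  a^+=-0.1826
step 4: x_pred=1.4782  r=1.5118  x^+=1.8788  v^+=2.3563  a^+=0.3669
step 5: x_pred=3.2047  r=-7.6747  x^+=1.1709  v^+=-0.9276  a^+=-2.4229

x_post = 1.1709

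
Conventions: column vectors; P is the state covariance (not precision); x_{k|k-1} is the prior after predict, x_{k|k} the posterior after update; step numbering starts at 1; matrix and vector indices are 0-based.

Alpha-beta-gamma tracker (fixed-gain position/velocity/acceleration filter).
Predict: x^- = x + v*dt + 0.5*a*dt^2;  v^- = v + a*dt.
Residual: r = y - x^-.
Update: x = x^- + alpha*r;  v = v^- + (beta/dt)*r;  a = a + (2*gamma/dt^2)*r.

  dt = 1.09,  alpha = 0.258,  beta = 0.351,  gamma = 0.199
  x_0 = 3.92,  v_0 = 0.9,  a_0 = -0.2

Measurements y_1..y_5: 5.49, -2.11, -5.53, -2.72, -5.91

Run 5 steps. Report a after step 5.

a_post = 2.6986

step 1: x_pred=4.7822  r=0.7078  x^+=4.9648  v^+=0.9099  a^+=0.0371
step 2: x_pred=5.9787  r=-8.0887  x^+=3.8918  v^+=-1.6543  a^+=-2.6725
step 3: x_pred=0.5010  r=-6.0310  x^+=-1.0550  v^+=-6.5094  a^+=-4.6928
step 4: x_pred=-10.9381  r=8.2181  x^+=-8.8178  v^+=-8.9782  a^+=-1.9399
step 5: x_pred=-19.7565  r=13.8465  x^+=-16.1841  v^+=-6.6339  a^+=2.6986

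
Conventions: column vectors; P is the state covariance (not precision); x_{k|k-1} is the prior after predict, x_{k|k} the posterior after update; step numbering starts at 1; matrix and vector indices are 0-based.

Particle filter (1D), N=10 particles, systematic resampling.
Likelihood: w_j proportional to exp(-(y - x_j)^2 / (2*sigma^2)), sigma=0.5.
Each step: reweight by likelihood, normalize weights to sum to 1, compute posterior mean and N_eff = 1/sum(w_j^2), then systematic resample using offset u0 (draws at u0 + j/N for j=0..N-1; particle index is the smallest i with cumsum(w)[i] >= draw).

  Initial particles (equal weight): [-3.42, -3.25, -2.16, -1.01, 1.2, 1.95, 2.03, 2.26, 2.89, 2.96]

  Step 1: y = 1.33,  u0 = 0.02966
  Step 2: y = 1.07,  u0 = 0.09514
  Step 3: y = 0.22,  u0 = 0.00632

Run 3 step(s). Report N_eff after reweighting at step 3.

N_eff = 8.0374

step 1: w=[0.0000, 0.0000, 0.0000, 0.0000, 0.4844, 0.2323, 0.1881, 0.0889, 0.0039, 0.0025]  mean=1.6353  Neff=3.0126  idx=[4, 4, 4, 4, 4, 5, 5, 6, 6, 7]
step 2: w=[0.1716, 0.1716, 0.1716, 0.1716, 0.1716, 0.0377, 0.0377, 0.0281, 0.0281, 0.0105]  mean=1.3143  Neff=6.5902  idx=[0, 1, 1, 2, 2, 3, 4, 4, 5, 9]
step 3: w=[0.1247, 0.1247, 0.1247, 0.1247, 0.1247, 0.1247, 0.1247, 0.1247, 0.0021, 0.0002]  mean=1.2018  Neff=8.0374  idx=[0, 0, 1, 2, 3, 4, 4, 5, 6, 7]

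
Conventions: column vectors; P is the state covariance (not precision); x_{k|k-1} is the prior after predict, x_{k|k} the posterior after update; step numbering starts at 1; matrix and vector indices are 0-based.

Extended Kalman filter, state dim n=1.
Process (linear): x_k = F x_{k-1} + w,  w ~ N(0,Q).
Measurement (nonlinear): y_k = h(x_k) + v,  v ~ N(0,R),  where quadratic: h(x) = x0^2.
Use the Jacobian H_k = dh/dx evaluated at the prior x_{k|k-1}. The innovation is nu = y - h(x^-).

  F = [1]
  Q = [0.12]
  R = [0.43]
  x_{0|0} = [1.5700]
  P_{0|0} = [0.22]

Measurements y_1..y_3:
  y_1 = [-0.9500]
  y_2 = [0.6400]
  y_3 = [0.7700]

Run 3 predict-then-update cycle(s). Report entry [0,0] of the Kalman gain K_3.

K[0,0] = 0.3599

step 1: x^-=[1.5700]  P^-=[0.3400]  H_jac=[3.1400]  S=[3.7823]  K=[0.2823]  nu=[-3.4149]  x^+=[0.6061]  P^+=[0.0387]
step 2: x^-=[0.6061]  P^-=[0.1587]  H_jac=[1.2122]  S=[0.6631]  K=[0.2900]  nu=[0.2727]  x^+=[0.6852]  P^+=[0.1029]
step 3: x^-=[0.6852]  P^-=[0.2229]  H_jac=[1.3703]  S=[0.8485]  K=[0.3599]  nu=[0.3005]  x^+=[0.7933]  P^+=[0.1129]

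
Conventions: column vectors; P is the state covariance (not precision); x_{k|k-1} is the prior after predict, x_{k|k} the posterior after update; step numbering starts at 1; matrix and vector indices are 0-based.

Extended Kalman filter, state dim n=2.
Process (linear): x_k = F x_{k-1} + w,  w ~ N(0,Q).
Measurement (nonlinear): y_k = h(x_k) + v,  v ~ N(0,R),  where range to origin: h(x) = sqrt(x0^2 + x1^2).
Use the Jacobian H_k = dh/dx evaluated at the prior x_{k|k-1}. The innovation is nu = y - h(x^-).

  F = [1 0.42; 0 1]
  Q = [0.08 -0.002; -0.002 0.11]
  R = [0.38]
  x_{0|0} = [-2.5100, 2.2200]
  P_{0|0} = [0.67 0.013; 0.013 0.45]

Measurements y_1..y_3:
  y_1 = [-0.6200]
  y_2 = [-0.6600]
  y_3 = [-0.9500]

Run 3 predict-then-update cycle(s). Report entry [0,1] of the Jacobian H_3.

H_jac[0,1] = -0.0087

step 1: x^-=[-1.5776, 2.2200]  P^-=[0.8403 0.2000; 0.2000 0.5600]  H_jac=[-0.5793 0.8151]  S=[0.8452]  K=[-0.3830; 0.4030]  nu=[-3.3435]  x^+=[-0.2970, 0.8725]  P^+=[0.7163 0.3305; 0.3305 0.4227]
step 2: x^-=[0.0695, 0.8725]  P^-=[1.1485 0.5060; 0.5060 0.5327]  H_jac=[0.0794 0.9968]  S=[0.9967]  K=[0.5976; 0.5731]  nu=[-1.5353]  x^+=[-0.8479, -0.0074]  P^+=[0.7926 0.1647; 0.1647 0.2054]
step 3: x^-=[-0.8510, -0.0074]  P^-=[1.0471 0.2489; 0.2489 0.3154]  H_jac=[-1.0000 -0.0087]  S=[1.4314]  K=[-0.7330; -0.1758]  nu=[-1.8011]  x^+=[0.4692, 0.3093]  P^+=[0.2780 0.0645; 0.0645 0.2711]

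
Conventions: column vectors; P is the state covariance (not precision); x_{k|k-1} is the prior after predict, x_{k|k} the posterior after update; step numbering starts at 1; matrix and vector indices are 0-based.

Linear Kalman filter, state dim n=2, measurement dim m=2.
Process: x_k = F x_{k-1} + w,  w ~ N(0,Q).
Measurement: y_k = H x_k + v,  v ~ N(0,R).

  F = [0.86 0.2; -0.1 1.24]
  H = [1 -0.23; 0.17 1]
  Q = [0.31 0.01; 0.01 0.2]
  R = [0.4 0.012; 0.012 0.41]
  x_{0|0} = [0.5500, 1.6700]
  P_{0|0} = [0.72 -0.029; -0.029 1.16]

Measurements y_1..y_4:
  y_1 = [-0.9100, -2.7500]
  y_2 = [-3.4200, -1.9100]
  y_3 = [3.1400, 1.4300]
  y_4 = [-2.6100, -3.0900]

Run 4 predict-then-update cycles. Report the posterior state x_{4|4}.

step 1: x^-=[0.8070, 2.0158]  P^-=[0.8789 0.2054; 0.2054 1.9980]  S=[1.2901 -0.1007; -0.1007 2.5033]  K=[0.6578 0.1682; -0.1340 0.8067]  nu=[-1.2534, -4.9030]  x^+=[-0.8422, -1.7716]  P^+=[0.2722 0.0306; 0.0306 0.3239]
step 2: x^-=[-1.0786, -2.1126]  P^-=[0.5348 0.0989; 0.0989 0.6932]  S=[0.9259 0.0385; 0.0385 1.1523]  K=[0.5469 0.1465; -0.0911 0.6192]  nu=[-2.8273, 0.3860]  x^+=[-2.5683, -1.6160]  P^+=[0.2270 0.0280; 0.0280 0.2480]
step 3: x^-=[-2.5319, -1.7470]  P^-=[0.4974 0.0813; 0.0813 0.5767]  S=[0.8905 0.0421; 0.0421 1.0287]  K=[0.5310 0.1395; -0.0849 0.5775]  nu=[5.2701, 3.6074]  x^+=[0.7698, -0.1111]  P^+=[0.2201 0.0262; 0.0262 0.2313]
step 4: x^-=[0.6398, -0.2148]  P^-=[0.4910 0.0758; 0.0758 0.5514]  S=[0.8853 0.0415; 0.0415 1.0013]  K=[0.5285 0.1372; -0.0842 0.5670]  nu=[-3.2992, -2.9840]  x^+=[-1.5132, -1.6289]  P^+=[0.2189 0.0254; 0.0254 0.2271]

x_post = [-1.5132, -1.6289]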